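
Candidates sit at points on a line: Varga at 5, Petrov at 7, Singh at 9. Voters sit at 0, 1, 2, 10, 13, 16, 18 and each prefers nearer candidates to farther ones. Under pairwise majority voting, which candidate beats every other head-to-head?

Singh

With single-peaked preferences on a line, the Condorcet winner is the candidate closest to the median voter.
The median voter (position 10) is closest to Singh at 9.
Check: Singh vs Varga — voters closer to Singh: 4 of 7.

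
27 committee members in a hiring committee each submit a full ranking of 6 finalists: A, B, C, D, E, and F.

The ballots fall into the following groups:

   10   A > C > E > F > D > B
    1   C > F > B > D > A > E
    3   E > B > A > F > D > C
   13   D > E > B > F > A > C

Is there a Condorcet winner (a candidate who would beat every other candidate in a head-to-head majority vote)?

No

Head-to-head results (27 voters total):
A vs B: B wins 17–10.
A vs C: A wins 26–1.
A vs D: D wins 14–13.
A vs E: E wins 16–11.
A vs F: F wins 14–13.
B vs C: B wins 16–11.
B vs D: D wins 23–4.
B vs E: E wins 26–1.
B vs F: B wins 16–11.
C vs D: D wins 16–11.
C vs E: E wins 16–11.
C vs F: F wins 16–11.
D vs E: D wins 14–13.
D vs F: F wins 14–13.
E vs F: E wins 26–1.
No candidate beats all others: B beats F beats D beats B, a majority cycle.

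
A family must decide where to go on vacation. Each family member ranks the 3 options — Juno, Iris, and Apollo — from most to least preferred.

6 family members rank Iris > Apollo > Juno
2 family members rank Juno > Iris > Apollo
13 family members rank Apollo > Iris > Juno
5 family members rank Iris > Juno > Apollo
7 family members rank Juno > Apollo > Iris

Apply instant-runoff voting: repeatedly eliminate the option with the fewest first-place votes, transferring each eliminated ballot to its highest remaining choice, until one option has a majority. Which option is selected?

Apollo

Round 1: Apollo 13, Iris 11, Juno 9. Juno has the fewest and is eliminated.
Round 2: Apollo 20, Iris 13. Apollo has a majority.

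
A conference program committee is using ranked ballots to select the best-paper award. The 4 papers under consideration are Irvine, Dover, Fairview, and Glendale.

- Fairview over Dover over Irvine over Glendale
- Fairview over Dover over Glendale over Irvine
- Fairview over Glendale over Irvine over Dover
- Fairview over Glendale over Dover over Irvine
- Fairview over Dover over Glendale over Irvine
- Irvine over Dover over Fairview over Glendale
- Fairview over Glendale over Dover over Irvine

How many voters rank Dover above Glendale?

4

Ballots ranking Dover above Glendale: 4.
Ballots ranking Glendale above Dover: 3.
So 4 of 7 voters prefer Dover to Glendale.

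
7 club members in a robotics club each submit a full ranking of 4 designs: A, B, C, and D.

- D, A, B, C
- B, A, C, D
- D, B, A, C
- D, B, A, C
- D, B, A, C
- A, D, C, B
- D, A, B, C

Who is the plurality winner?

First-place vote totals:
  A: 1
  B: 1
  C: 0
  D: 5
D has the most first-place votes.

D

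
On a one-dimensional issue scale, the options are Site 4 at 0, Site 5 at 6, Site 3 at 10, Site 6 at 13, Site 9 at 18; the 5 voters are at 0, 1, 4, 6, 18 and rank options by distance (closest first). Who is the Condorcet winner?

Site 5

With single-peaked preferences on a line, the Condorcet winner is the candidate closest to the median voter.
The median voter (position 4) is closest to Site 5 at 6.
Check: Site 5 vs Site 4 — voters closer to Site 5: 3 of 5.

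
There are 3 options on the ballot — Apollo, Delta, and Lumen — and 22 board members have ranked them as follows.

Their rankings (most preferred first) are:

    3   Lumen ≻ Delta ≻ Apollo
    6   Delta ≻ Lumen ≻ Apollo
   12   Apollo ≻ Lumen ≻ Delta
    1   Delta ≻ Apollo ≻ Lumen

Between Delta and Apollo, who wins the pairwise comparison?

Apollo

Ballots ranking Delta above Apollo: 3+6+1 = 10.
Ballots ranking Apollo above Delta: 12.
Apollo wins the head-to-head, 12–10.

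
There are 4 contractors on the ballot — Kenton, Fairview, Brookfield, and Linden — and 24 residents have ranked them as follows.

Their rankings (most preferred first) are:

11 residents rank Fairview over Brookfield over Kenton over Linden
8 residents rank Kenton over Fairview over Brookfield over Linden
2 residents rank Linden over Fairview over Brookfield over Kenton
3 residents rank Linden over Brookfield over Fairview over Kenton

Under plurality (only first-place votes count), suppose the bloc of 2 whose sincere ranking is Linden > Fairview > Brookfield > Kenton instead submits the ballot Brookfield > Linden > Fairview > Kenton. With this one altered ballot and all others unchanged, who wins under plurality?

Fairview

First-place totals with the altered ballot: Kenton 8, Fairview 11, Brookfield 2, Linden 3.
The winner is unchanged: still Fairview.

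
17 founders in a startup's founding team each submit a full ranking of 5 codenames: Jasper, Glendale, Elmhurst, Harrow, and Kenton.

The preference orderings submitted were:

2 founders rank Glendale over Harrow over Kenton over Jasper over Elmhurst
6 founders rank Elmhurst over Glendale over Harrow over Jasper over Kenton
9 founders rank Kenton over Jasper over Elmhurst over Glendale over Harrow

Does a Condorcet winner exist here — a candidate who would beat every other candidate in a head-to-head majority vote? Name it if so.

Head-to-head results (17 voters total):
Jasper vs Glendale: Jasper wins 9–8.
Jasper vs Elmhurst: Jasper wins 11–6.
Jasper vs Harrow: Jasper wins 9–8.
Jasper vs Kenton: Kenton wins 11–6.
Glendale vs Elmhurst: Elmhurst wins 15–2.
Glendale vs Harrow: Glendale wins 17–0.
Glendale vs Kenton: Kenton wins 9–8.
Elmhurst vs Harrow: Elmhurst wins 15–2.
Elmhurst vs Kenton: Kenton wins 11–6.
Harrow vs Kenton: Kenton wins 9–8.
Kenton beats each rival — Jasper (11–6), Glendale (9–8), Elmhurst (11–6), Harrow (9–8) — so Kenton is the Condorcet winner.

Kenton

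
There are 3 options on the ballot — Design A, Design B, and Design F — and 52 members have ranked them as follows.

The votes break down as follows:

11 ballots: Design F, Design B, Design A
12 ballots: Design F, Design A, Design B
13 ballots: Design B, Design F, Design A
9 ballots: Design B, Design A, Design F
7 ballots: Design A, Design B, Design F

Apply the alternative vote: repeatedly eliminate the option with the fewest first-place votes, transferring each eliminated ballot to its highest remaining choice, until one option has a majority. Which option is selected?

Design B

Round 1: Design F 23, Design B 22, Design A 7. Design A has the fewest and is eliminated.
Round 2: Design B 29, Design F 23. Design B has a majority.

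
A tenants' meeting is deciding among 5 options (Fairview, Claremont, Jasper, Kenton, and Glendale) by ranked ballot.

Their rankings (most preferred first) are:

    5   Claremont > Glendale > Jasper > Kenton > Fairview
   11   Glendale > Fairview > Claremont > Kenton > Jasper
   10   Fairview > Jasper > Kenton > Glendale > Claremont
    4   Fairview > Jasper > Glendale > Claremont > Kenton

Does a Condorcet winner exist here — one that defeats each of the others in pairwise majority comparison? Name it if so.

Glendale

Head-to-head results (30 voters total):
Fairview vs Claremont: Fairview wins 25–5.
Fairview vs Jasper: Fairview wins 25–5.
Fairview vs Kenton: Fairview wins 25–5.
Fairview vs Glendale: Glendale wins 16–14.
Claremont vs Jasper: Claremont wins 16–14.
Claremont vs Kenton: Claremont wins 20–10.
Claremont vs Glendale: Glendale wins 25–5.
Jasper vs Kenton: Jasper wins 19–11.
Jasper vs Glendale: Glendale wins 16–14.
Kenton vs Glendale: Glendale wins 20–10.
Glendale beats each rival — Fairview (16–14), Claremont (25–5), Jasper (16–14), Kenton (20–10) — so Glendale is the Condorcet winner.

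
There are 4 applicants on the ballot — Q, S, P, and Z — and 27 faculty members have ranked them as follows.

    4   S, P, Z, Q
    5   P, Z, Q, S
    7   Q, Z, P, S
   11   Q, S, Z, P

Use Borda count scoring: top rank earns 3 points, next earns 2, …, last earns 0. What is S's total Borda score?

34

Borda scores:
  Q: 4·0 + 5·1 + 7·3 + 11·3 = 59
  S: 4·3 + 5·0 + 7·0 + 11·2 = 34
  P: 4·2 + 5·3 + 7·1 + 11·0 = 30
  Z: 4·1 + 5·2 + 7·2 + 11·1 = 39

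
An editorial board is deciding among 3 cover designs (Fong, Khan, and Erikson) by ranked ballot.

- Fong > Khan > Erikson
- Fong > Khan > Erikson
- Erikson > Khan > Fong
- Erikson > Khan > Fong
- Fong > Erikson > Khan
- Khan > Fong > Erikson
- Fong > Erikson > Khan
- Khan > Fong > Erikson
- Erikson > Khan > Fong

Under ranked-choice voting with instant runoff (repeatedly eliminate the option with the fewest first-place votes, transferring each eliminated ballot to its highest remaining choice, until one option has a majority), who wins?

Fong

Round 1: Fong 4, Erikson 3, Khan 2. Khan has the fewest and is eliminated.
Round 2: Fong 6, Erikson 3. Fong has a majority.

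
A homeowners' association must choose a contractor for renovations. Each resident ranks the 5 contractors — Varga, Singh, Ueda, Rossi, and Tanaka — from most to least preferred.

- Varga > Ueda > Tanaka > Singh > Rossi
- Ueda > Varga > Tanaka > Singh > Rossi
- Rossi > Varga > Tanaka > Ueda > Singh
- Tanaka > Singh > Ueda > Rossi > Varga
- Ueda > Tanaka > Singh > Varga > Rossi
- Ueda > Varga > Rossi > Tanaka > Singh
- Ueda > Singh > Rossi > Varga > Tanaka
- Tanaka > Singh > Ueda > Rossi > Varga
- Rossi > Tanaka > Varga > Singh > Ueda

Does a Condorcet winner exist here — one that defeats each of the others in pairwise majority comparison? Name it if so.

Ueda

Head-to-head results (9 voters total):
Varga vs Singh: Varga wins 5–4.
Varga vs Ueda: Ueda wins 6–3.
Varga vs Rossi: Rossi wins 5–4.
Varga vs Tanaka: Varga wins 5–4.
Singh vs Ueda: Ueda wins 6–3.
Singh vs Rossi: Singh wins 6–3.
Singh vs Tanaka: Tanaka wins 8–1.
Ueda vs Rossi: Ueda wins 7–2.
Ueda vs Tanaka: Ueda wins 5–4.
Rossi vs Tanaka: Tanaka wins 5–4.
Ueda beats each rival — Varga (6–3), Singh (6–3), Rossi (7–2), Tanaka (5–4) — so Ueda is the Condorcet winner.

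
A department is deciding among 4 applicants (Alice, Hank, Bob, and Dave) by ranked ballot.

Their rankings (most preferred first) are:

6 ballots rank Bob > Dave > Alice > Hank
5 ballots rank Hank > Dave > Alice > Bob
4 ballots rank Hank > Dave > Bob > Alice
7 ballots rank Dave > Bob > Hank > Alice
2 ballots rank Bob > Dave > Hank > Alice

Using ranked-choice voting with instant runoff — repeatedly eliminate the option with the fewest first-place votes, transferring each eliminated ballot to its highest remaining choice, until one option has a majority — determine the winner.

Bob

Round 1: Hank 9, Bob 8, Dave 7, Alice 0. Alice has the fewest and is eliminated.
Round 2: Hank 9, Bob 8, Dave 7. Dave has the fewest and is eliminated.
Round 3: Bob 15, Hank 9. Bob has a majority.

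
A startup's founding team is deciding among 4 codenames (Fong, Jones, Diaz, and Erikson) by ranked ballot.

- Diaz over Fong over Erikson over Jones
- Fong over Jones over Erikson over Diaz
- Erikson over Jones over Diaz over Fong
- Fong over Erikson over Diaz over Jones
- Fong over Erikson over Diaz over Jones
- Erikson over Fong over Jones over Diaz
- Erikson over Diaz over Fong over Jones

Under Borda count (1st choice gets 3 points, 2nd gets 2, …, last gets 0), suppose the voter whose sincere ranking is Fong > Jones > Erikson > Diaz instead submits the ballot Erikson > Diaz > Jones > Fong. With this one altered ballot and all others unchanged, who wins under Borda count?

Erikson

Borda totals with the altered ballot: Fong 11, Jones 4, Diaz 10, Erikson 17.
The winner is unchanged: still Erikson.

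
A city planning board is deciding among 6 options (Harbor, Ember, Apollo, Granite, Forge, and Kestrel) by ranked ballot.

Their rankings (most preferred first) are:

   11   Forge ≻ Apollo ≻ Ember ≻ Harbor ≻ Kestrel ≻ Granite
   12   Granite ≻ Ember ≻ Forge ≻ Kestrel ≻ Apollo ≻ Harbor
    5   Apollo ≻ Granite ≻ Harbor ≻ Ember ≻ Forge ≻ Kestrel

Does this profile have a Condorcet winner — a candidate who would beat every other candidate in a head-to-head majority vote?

No

Head-to-head results (28 voters total):
Harbor vs Ember: Ember wins 23–5.
Harbor vs Apollo: Apollo wins 28–0.
Harbor vs Granite: Granite wins 17–11.
Harbor vs Forge: Forge wins 23–5.
Harbor vs Kestrel: Harbor wins 16–12.
Ember vs Apollo: Apollo wins 16–12.
Ember vs Granite: Granite wins 17–11.
Ember vs Forge: Ember wins 17–11.
Ember vs Kestrel: Ember wins 28–0.
Apollo vs Granite: Apollo wins 16–12.
Apollo vs Forge: Forge wins 23–5.
Apollo vs Kestrel: Apollo wins 16–12.
Granite vs Forge: Granite wins 17–11.
Granite vs Kestrel: Granite wins 17–11.
Forge vs Kestrel: Forge wins 28–0.
No candidate beats all others: Ember beats Forge beats Apollo beats Ember, a majority cycle.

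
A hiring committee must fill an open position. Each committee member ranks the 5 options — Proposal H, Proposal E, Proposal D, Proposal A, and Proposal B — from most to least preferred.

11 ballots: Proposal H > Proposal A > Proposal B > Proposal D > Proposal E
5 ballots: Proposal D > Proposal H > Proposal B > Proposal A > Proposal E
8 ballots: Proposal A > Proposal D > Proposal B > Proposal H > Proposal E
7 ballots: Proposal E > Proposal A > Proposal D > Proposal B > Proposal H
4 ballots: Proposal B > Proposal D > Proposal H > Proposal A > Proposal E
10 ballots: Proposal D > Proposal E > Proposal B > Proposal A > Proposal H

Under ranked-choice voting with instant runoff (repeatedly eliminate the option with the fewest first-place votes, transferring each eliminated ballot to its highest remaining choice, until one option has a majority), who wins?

Round 1: Proposal D 15, Proposal H 11, Proposal A 8, Proposal E 7, Proposal B 4. Proposal B has the fewest and is eliminated.
Round 2: Proposal D 19, Proposal H 11, Proposal A 8, Proposal E 7. Proposal E has the fewest and is eliminated.
Round 3: Proposal D 19, Proposal A 15, Proposal H 11. Proposal H has the fewest and is eliminated.
Round 4: Proposal A 26, Proposal D 19. Proposal A has a majority.

Proposal A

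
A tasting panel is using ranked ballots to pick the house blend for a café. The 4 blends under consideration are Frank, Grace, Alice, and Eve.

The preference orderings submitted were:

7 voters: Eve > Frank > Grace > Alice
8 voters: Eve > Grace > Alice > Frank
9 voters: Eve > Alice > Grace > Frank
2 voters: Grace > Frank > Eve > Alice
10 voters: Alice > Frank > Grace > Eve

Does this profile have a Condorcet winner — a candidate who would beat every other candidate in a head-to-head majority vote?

Yes

Head-to-head results (36 voters total):
Frank vs Grace: Grace wins 19–17.
Frank vs Alice: Alice wins 27–9.
Frank vs Eve: Eve wins 24–12.
Grace vs Alice: Alice wins 19–17.
Grace vs Eve: Eve wins 24–12.
Alice vs Eve: Eve wins 26–10.
Eve beats each rival — Frank (24–12), Grace (24–12), Alice (26–10) — so Eve is the Condorcet winner.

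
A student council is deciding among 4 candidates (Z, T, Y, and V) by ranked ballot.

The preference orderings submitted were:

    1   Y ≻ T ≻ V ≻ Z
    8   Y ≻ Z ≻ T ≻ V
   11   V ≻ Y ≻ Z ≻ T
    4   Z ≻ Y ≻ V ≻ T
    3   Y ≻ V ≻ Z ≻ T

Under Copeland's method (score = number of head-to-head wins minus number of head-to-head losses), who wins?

Y

Pairwise results:
  Z vs T: Z wins 26–1.
  Z vs Y: Y wins 23–4.
  Z vs V: V wins 15–12.
  T vs Y: Y wins 27–0.
  T vs V: V wins 18–9.
  Y vs V: Y wins 16–11.
Copeland scores (wins − losses):
  Z: 1 − 2 = -1
  T: 0 − 3 = -3
  Y: 3 − 0 = 3
  V: 2 − 1 = 1
Y has the best Copeland score.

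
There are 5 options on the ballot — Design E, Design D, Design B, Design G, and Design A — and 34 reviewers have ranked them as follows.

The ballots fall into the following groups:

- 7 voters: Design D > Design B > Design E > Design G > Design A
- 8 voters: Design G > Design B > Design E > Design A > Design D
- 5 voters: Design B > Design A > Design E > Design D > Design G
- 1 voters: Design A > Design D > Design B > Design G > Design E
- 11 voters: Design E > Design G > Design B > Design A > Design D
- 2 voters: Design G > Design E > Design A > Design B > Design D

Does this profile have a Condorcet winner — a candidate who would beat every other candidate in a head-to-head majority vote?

No

Head-to-head results (34 voters total):
Design E vs Design D: Design E wins 26–8.
Design E vs Design B: Design B wins 21–13.
Design E vs Design G: Design E wins 23–11.
Design E vs Design A: Design E wins 28–6.
Design D vs Design B: Design B wins 26–8.
Design D vs Design G: Design G wins 21–13.
Design D vs Design A: Design A wins 27–7.
Design B vs Design G: Design G wins 21–13.
Design B vs Design A: Design B wins 31–3.
Design G vs Design A: Design G wins 28–6.
No candidate beats all others: Design E beats Design G beats Design B beats Design E, a majority cycle.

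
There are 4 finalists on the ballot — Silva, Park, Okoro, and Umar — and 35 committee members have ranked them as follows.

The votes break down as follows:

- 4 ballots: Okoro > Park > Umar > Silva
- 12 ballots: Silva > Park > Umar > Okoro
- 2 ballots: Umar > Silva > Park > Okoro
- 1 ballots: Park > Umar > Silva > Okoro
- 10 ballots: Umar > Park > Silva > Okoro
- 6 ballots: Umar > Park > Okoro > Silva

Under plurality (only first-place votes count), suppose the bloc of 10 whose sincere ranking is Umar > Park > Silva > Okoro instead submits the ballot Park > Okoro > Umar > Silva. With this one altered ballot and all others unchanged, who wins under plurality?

Silva

First-place totals with the altered ballot: Silva 12, Park 11, Okoro 4, Umar 8.
The switch changes the winner from Umar to Silva.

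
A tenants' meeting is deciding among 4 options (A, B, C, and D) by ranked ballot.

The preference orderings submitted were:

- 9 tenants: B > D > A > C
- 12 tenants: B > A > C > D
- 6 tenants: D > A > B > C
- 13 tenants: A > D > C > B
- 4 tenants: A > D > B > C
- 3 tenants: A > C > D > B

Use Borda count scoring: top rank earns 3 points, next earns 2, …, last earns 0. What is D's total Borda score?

Borda scores:
  A: 9·1 + 12·2 + 6·2 + 13·3 + 4·3 + 3·3 = 105
  B: 9·3 + 12·3 + 6·1 + 13·0 + 4·1 + 3·0 = 73
  C: 9·0 + 12·1 + 6·0 + 13·1 + 4·0 + 3·2 = 31
  D: 9·2 + 12·0 + 6·3 + 13·2 + 4·2 + 3·1 = 73

73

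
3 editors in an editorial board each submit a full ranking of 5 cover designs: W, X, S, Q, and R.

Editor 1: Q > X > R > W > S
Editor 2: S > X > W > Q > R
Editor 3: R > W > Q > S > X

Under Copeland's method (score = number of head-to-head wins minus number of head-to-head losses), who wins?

Pairwise results:
  W vs X: X wins 2–1.
  W vs S: W wins 2–1.
  W vs Q: W wins 2–1.
  W vs R: R wins 2–1.
  X vs S: S wins 2–1.
  X vs Q: Q wins 2–1.
  X vs R: X wins 2–1.
  S vs Q: Q wins 2–1.
  S vs R: R wins 2–1.
  Q vs R: Q wins 2–1.
Copeland scores (wins − losses):
  W: 2 − 2 = 0
  X: 2 − 2 = 0
  S: 1 − 3 = -2
  Q: 3 − 1 = 2
  R: 2 − 2 = 0
Q has the best Copeland score.

Q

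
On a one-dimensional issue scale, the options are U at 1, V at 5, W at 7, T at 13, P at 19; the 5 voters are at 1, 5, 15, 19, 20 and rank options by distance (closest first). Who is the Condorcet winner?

T

With single-peaked preferences on a line, the Condorcet winner is the candidate closest to the median voter.
The median voter (position 15) is closest to T at 13.
Check: T vs W — voters closer to T: 3 of 5.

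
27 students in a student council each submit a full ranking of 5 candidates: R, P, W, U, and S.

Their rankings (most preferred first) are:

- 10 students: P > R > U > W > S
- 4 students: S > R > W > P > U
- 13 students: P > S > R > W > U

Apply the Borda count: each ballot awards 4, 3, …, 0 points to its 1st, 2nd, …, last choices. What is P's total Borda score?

Borda scores:
  R: 10·3 + 4·3 + 13·2 = 68
  P: 10·4 + 4·1 + 13·4 = 96
  W: 10·1 + 4·2 + 13·1 = 31
  U: 10·2 + 4·0 + 13·0 = 20
  S: 10·0 + 4·4 + 13·3 = 55

96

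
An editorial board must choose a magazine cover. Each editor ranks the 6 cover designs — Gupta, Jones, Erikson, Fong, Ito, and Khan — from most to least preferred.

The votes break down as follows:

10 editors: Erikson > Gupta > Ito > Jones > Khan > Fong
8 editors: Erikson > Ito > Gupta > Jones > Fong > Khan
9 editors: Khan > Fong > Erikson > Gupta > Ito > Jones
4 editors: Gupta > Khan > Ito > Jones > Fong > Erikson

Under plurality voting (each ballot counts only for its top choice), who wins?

First-place vote totals:
  Gupta: 4
  Jones: 0
  Erikson: 18
  Fong: 0
  Ito: 0
  Khan: 9
Erikson has the most first-place votes.

Erikson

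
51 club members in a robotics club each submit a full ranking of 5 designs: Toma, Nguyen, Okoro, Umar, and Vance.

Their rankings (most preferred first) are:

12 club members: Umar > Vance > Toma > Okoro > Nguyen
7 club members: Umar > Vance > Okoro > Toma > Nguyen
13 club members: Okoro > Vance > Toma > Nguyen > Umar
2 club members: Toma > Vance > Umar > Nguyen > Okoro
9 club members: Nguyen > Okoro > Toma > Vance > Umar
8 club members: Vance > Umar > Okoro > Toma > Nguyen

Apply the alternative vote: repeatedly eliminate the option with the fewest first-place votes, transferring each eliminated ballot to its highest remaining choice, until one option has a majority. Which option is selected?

Umar

Round 1: Umar 19, Okoro 13, Nguyen 9, Vance 8, Toma 2. Toma has the fewest and is eliminated.
Round 2: Umar 19, Okoro 13, Vance 10, Nguyen 9. Nguyen has the fewest and is eliminated.
Round 3: Okoro 22, Umar 19, Vance 10. Vance has the fewest and is eliminated.
Round 4: Umar 29, Okoro 22. Umar has a majority.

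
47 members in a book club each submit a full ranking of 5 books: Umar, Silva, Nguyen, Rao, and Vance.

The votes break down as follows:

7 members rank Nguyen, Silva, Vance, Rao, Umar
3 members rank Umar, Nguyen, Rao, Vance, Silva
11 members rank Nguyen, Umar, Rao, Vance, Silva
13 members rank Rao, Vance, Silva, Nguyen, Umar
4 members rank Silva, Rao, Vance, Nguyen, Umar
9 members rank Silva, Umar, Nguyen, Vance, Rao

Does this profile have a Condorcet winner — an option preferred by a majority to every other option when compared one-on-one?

No

Head-to-head results (47 voters total):
Umar vs Silva: Silva wins 33–14.
Umar vs Nguyen: Nguyen wins 35–12.
Umar vs Rao: Rao wins 24–23.
Umar vs Vance: Vance wins 24–23.
Silva vs Nguyen: Silva wins 26–21.
Silva vs Rao: Rao wins 27–20.
Silva vs Vance: Vance wins 27–20.
Nguyen vs Rao: Nguyen wins 30–17.
Nguyen vs Vance: Nguyen wins 30–17.
Rao vs Vance: Rao wins 31–16.
No candidate beats all others: Silva beats Nguyen beats Rao beats Silva, a majority cycle.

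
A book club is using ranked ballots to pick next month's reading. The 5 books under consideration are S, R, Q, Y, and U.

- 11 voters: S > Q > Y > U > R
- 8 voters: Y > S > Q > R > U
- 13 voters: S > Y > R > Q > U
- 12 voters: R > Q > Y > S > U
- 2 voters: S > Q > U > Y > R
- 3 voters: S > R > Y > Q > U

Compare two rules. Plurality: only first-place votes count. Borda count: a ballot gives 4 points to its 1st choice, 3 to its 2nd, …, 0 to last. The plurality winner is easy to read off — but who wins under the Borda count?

S

Plurality first-place counts: S 29, R 12, Q 0, Y 8, U 0 → S.
Borda totals: S 152, R 91, Q 107, Y 125, U 15 → S.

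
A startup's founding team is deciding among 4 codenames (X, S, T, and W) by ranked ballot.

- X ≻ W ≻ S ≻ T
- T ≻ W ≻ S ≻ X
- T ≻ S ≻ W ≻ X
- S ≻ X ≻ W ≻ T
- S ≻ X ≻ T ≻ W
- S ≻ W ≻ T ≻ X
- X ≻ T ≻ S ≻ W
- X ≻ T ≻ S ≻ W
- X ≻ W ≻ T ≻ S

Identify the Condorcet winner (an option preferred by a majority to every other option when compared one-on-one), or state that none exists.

Head-to-head results (9 voters total):
X vs S: S wins 5–4.
X vs T: X wins 6–3.
X vs W: X wins 6–3.
S vs T: T wins 5–4.
S vs W: S wins 6–3.
T vs W: T wins 5–4.
No candidate beats all others: X beats T beats S beats X, a majority cycle.

There is no Condorcet winner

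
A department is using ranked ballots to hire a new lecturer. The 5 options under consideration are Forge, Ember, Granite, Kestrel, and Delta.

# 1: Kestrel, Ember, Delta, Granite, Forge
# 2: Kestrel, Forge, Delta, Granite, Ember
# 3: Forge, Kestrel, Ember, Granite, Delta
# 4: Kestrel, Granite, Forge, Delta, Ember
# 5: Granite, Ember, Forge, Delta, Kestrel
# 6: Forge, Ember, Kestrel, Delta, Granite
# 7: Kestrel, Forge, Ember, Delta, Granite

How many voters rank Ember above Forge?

Ballots ranking Ember above Forge: 2.
Ballots ranking Forge above Ember: 5.
So 2 of 7 voters prefer Ember to Forge.

2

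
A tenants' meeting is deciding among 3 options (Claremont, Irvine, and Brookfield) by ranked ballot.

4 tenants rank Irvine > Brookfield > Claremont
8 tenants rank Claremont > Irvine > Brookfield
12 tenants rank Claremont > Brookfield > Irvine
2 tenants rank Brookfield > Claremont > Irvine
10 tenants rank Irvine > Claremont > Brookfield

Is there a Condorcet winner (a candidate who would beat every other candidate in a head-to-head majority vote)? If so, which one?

Head-to-head results (36 voters total):
Claremont vs Irvine: Claremont wins 22–14.
Claremont vs Brookfield: Claremont wins 30–6.
Irvine vs Brookfield: Irvine wins 22–14.
Claremont beats each rival — Irvine (22–14), Brookfield (30–6) — so Claremont is the Condorcet winner.

Claremont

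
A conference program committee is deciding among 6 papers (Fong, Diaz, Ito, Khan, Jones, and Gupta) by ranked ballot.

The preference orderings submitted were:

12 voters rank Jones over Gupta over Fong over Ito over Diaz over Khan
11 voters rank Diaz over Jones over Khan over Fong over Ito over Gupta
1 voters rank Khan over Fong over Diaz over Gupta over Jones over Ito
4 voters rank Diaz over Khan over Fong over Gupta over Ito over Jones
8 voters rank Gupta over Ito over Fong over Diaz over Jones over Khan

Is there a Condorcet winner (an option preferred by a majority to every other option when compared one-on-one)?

Head-to-head results (36 voters total):
Fong vs Diaz: Fong wins 21–15.
Fong vs Ito: Fong wins 28–8.
Fong vs Khan: Fong wins 20–16.
Fong vs Jones: Jones wins 23–13.
Fong vs Gupta: Gupta wins 20–16.
Diaz vs Ito: Ito wins 20–16.
Diaz vs Khan: Diaz wins 35–1.
Diaz vs Jones: Diaz wins 24–12.
Diaz vs Gupta: Gupta wins 20–16.
Ito vs Khan: Ito wins 20–16.
Ito vs Jones: Jones wins 24–12.
Ito vs Gupta: Gupta wins 25–11.
Khan vs Jones: Jones wins 31–5.
Khan vs Gupta: Gupta wins 20–16.
Jones vs Gupta: Jones wins 23–13.
No candidate beats all others: Fong beats Diaz beats Jones beats Fong, a majority cycle.

No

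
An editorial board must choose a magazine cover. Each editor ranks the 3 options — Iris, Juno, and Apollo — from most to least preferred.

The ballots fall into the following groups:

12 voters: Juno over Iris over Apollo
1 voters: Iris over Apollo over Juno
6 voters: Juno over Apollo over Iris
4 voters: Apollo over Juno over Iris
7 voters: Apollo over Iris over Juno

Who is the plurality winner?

Juno

First-place vote totals:
  Iris: 1
  Juno: 18
  Apollo: 11
Juno has the most first-place votes.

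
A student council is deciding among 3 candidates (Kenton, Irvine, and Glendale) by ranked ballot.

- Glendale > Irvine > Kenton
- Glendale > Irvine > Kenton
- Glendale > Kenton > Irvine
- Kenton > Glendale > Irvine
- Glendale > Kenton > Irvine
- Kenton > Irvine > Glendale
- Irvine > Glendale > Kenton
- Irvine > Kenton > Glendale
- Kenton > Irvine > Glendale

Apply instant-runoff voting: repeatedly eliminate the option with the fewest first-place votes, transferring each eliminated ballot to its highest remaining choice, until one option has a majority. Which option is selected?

Glendale

Round 1: Glendale 4, Kenton 3, Irvine 2. Irvine has the fewest and is eliminated.
Round 2: Glendale 5, Kenton 4. Glendale has a majority.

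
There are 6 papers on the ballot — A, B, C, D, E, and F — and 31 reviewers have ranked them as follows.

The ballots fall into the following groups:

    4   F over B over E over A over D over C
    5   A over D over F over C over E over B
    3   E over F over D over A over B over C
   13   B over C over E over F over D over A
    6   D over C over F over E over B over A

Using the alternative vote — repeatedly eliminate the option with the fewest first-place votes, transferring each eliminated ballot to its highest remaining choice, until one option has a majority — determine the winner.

Round 1: B 13, D 6, A 5, F 4, E 3, C 0. C has the fewest and is eliminated.
Round 2: B 13, D 6, A 5, F 4, E 3. E has the fewest and is eliminated.
Round 3: B 13, F 7, D 6, A 5. A has the fewest and is eliminated.
Round 4: B 13, D 11, F 7. F has the fewest and is eliminated.
Round 5: B 17, D 14. B has a majority.

B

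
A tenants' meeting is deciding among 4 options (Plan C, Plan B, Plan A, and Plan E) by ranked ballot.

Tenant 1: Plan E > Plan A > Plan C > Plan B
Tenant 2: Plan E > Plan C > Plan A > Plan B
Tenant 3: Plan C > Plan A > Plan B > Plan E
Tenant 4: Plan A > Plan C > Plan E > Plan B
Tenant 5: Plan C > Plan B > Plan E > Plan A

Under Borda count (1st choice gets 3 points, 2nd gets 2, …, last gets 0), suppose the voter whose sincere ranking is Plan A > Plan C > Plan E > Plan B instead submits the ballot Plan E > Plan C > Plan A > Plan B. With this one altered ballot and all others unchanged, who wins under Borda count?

Borda totals with the altered ballot: Plan C 11, Plan B 3, Plan A 6, Plan E 10.
The winner is unchanged: still Plan C.

Plan C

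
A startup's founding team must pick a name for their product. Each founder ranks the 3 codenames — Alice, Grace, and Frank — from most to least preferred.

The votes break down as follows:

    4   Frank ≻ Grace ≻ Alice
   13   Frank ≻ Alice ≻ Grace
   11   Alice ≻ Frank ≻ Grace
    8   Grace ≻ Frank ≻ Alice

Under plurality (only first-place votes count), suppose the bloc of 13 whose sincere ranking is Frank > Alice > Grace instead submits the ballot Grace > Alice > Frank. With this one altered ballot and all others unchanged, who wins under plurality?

First-place totals with the altered ballot: Alice 11, Grace 21, Frank 4.
The switch changes the winner from Frank to Grace.

Grace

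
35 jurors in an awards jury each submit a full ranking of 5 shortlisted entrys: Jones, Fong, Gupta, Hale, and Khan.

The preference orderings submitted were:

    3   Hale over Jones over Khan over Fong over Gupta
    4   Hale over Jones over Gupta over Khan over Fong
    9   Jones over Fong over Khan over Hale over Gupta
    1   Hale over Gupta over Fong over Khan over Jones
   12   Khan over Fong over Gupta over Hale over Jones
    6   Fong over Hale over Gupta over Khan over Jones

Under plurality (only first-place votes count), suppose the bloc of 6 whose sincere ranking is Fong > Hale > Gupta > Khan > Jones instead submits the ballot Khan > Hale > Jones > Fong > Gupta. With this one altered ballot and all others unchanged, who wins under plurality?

Khan

First-place totals with the altered ballot: Jones 9, Fong 0, Gupta 0, Hale 8, Khan 18.
The winner is unchanged: still Khan.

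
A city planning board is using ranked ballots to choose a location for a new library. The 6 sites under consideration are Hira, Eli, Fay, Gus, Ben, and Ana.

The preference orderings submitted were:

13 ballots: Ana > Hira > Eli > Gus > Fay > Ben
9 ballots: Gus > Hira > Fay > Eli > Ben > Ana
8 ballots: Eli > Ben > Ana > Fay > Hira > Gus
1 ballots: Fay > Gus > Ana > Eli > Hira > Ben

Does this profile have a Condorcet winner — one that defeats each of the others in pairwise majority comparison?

Head-to-head results (31 voters total):
Hira vs Eli: Hira wins 22–9.
Hira vs Fay: Hira wins 22–9.
Hira vs Gus: Hira wins 21–10.
Hira vs Ben: Hira wins 23–8.
Hira vs Ana: Ana wins 22–9.
Eli vs Fay: Eli wins 21–10.
Eli vs Gus: Eli wins 21–10.
Eli vs Ben: Eli wins 31–0.
Eli vs Ana: Eli wins 17–14.
Fay vs Gus: Gus wins 22–9.
Fay vs Ben: Fay wins 23–8.
Fay vs Ana: Ana wins 21–10.
Gus vs Ben: Gus wins 23–8.
Gus vs Ana: Ana wins 21–10.
Ben vs Ana: Ben wins 17–14.
No candidate beats all others: Hira beats Eli beats Ana beats Hira, a majority cycle.

No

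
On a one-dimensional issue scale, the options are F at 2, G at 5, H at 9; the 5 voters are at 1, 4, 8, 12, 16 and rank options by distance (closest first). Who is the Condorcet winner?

H

With single-peaked preferences on a line, the Condorcet winner is the candidate closest to the median voter.
The median voter (position 8) is closest to H at 9.
Check: H vs G — voters closer to H: 3 of 5.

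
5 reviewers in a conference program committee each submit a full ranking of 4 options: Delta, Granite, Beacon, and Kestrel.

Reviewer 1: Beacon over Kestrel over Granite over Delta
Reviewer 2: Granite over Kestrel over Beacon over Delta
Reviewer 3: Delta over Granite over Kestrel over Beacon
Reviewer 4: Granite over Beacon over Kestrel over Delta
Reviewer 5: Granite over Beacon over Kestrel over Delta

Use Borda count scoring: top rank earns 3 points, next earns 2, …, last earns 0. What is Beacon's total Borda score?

8

Borda scores:
  Delta: 0 + 0 + 3 + 0 + 0 = 3
  Granite: 1 + 3 + 2 + 3 + 3 = 12
  Beacon: 3 + 1 + 0 + 2 + 2 = 8
  Kestrel: 2 + 2 + 1 + 1 + 1 = 7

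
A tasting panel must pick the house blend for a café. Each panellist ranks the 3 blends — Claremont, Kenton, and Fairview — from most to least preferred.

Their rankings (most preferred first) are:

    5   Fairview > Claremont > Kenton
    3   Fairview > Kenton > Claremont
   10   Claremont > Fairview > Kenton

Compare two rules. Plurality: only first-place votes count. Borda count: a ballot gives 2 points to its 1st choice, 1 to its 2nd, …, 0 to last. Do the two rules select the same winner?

No

Plurality first-place counts: Claremont 10, Kenton 0, Fairview 8 → Claremont.
Borda totals: Claremont 25, Kenton 3, Fairview 26 → Fairview.
The two rules disagree: plurality picks Claremont, Borda picks Fairview.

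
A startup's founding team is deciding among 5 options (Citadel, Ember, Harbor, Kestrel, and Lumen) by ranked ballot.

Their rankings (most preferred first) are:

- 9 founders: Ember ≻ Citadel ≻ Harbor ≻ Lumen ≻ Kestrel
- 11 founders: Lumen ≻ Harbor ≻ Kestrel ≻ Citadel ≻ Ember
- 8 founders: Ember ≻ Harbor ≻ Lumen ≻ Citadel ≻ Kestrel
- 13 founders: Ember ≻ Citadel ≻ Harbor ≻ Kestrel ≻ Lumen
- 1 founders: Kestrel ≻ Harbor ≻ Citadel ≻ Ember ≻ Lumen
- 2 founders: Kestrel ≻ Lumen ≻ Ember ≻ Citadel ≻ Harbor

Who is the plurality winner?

Ember

First-place vote totals:
  Citadel: 0
  Ember: 30
  Harbor: 0
  Kestrel: 3
  Lumen: 11
Ember has the most first-place votes.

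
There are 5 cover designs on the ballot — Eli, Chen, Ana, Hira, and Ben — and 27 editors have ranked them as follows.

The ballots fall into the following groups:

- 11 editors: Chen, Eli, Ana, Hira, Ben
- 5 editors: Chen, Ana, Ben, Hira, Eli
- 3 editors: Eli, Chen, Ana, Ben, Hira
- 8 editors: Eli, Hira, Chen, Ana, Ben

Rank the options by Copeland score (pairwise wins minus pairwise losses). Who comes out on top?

Pairwise results:
  Eli vs Chen: Chen wins 16–11.
  Eli vs Ana: Eli wins 22–5.
  Eli vs Hira: Eli wins 22–5.
  Eli vs Ben: Eli wins 22–5.
  Chen vs Ana: Chen wins 27–0.
  Chen vs Hira: Chen wins 19–8.
  Chen vs Ben: Chen wins 27–0.
  Ana vs Hira: Ana wins 19–8.
  Ana vs Ben: Ana wins 27–0.
  Hira vs Ben: Hira wins 19–8.
Copeland scores (wins − losses):
  Eli: 3 − 1 = 2
  Chen: 4 − 0 = 4
  Ana: 2 − 2 = 0
  Hira: 1 − 3 = -2
  Ben: 0 − 4 = -4
Chen has the best Copeland score.

Chen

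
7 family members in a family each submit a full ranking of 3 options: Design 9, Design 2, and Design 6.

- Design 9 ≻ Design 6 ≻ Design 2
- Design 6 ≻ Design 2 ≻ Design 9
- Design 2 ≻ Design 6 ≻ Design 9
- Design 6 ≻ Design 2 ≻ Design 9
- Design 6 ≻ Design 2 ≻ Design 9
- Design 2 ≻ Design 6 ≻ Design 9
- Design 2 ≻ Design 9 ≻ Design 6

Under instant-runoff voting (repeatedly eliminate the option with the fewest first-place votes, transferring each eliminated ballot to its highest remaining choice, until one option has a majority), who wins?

Round 1: Design 2 3, Design 6 3, Design 9 1. Design 9 has the fewest and is eliminated.
Round 2: Design 6 4, Design 2 3. Design 6 has a majority.

Design 6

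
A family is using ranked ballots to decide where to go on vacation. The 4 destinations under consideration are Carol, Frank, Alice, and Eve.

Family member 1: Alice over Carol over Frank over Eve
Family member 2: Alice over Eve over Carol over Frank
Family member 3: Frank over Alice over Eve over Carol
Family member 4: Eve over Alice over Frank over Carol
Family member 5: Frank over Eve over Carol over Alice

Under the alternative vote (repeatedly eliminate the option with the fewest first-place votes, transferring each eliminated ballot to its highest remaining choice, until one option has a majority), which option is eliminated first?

Round 1: Frank 2, Alice 2, Eve 1, Carol 0. Carol has the fewest and is eliminated.
Round 2: Frank 2, Alice 2, Eve 1. Eve has the fewest and is eliminated.
Round 3: Alice 3, Frank 2. Alice has a majority.

Carol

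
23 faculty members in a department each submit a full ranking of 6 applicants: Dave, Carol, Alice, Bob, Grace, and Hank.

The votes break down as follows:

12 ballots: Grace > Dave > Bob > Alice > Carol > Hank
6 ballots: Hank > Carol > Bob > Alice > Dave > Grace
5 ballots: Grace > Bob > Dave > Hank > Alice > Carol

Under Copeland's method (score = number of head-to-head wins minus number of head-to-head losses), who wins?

Grace

Pairwise results:
  Dave vs Carol: Dave wins 17–6.
  Dave vs Alice: Dave wins 17–6.
  Dave vs Bob: Dave wins 12–11.
  Dave vs Grace: Grace wins 17–6.
  Dave vs Hank: Dave wins 17–6.
  Carol vs Alice: Alice wins 17–6.
  Carol vs Bob: Bob wins 17–6.
  Carol vs Grace: Grace wins 17–6.
  Carol vs Hank: Carol wins 12–11.
  Alice vs Bob: Bob wins 23–0.
  Alice vs Grace: Grace wins 17–6.
  Alice vs Hank: Alice wins 12–11.
  Bob vs Grace: Grace wins 17–6.
  Bob vs Hank: Bob wins 17–6.
  Grace vs Hank: Grace wins 17–6.
Copeland scores (wins − losses):
  Dave: 4 − 1 = 3
  Carol: 1 − 4 = -3
  Alice: 2 − 3 = -1
  Bob: 3 − 2 = 1
  Grace: 5 − 0 = 5
  Hank: 0 − 5 = -5
Grace has the best Copeland score.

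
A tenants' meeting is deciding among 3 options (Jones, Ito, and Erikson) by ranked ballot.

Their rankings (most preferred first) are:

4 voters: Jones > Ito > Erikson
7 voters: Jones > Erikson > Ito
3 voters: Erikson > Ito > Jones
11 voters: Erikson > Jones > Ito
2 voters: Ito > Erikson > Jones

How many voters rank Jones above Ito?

Ballots ranking Jones above Ito: 4+7+11 = 22.
Ballots ranking Ito above Jones: 3+2 = 5.
So 22 of 27 voters prefer Jones to Ito.

22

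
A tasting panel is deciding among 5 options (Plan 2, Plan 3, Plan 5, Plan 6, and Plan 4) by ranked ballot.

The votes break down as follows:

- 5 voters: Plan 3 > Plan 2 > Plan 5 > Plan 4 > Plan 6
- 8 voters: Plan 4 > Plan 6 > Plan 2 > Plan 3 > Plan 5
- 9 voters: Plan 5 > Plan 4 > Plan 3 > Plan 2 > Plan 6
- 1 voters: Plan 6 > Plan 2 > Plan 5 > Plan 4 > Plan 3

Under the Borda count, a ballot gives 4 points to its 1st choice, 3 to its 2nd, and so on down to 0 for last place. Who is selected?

Borda scores:
  Plan 2: 5·3 + 8·2 + 9·1 + 3 = 43
  Plan 3: 5·4 + 8·1 + 9·2 + 0 = 46
  Plan 5: 5·2 + 8·0 + 9·4 + 2 = 48
  Plan 6: 5·0 + 8·3 + 9·0 + 4 = 28
  Plan 4: 5·1 + 8·4 + 9·3 + 1 = 65
Plan 4 has the highest total.

Plan 4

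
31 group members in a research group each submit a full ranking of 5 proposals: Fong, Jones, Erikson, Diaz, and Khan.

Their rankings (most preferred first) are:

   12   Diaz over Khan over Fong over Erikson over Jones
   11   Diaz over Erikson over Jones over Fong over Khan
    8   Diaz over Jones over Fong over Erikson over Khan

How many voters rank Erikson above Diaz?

0

Ballots ranking Erikson above Diaz: 0.
Ballots ranking Diaz above Erikson: 12+11+8 = 31.
So 0 of 31 voters prefer Erikson to Diaz.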